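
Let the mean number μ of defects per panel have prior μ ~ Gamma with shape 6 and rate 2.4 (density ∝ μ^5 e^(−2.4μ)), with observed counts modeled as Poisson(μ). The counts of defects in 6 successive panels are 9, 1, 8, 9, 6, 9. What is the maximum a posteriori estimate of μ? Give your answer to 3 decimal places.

Σxᵢ = 9+1+8+9+6+9 = 42, with n = 6.
Posterior ∝ μ^5e^(−2.4μ) · μ^42e^(−6μ) = μ^47e^(−8.4μ), i.e. Gamma(shape=48, rate=8.4).
The mode of a Gamma(a, b) with a ≥ 1 (shape–rate) is (a−1)/b = 47/8.4 ≈ 5.595.

μ̂_MAP = 5.595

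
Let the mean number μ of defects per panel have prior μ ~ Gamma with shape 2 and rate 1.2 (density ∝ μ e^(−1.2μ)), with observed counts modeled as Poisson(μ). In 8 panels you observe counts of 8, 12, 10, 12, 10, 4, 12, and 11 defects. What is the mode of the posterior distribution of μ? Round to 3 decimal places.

Σxᵢ = 8+12+10+12+10+4+12+11 = 79, with n = 8.
Posterior ∝ μe^(−1.2μ) · μ^79e^(−8μ) = μ^80e^(−9.2μ), i.e. Gamma(shape=81, rate=9.2).
The mode of a Gamma(a, b) with a ≥ 1 (shape–rate) is (a−1)/b = 80/9.2 ≈ 8.696.

μ̂_MAP = 8.696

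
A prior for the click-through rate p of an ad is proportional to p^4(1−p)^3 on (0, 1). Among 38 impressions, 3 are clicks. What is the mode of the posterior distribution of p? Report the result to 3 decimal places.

The prior density ∝ p^4(1−p)^3 is the kernel of Beta(5, 4).
Data: 3 successes in 38 trials. The binomial likelihood contributes p^3(1−p)^35, so the posterior is Beta(5+3, 4+35) = Beta(8, 39).
For Beta(a, b) with a, b > 1 the mode is (a−1)/(a+b−2) = 7/45 ≈ 0.156.

p̂_MAP = 0.156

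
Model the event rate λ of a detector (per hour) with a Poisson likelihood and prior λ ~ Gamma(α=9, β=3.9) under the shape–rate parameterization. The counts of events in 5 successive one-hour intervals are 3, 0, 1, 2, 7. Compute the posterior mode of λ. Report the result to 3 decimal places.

Σxᵢ = 3+0+1+2+7 = 13, with n = 5.
Posterior ∝ λ^8e^(−3.9λ) · λ^13e^(−5λ) = λ^21e^(−8.9λ), i.e. Gamma(shape=22, rate=8.9).
The mode of a Gamma(a, b) with a ≥ 1 (shape–rate) is (a−1)/b = 21/8.9 ≈ 2.360.

λ̂_MAP = 2.360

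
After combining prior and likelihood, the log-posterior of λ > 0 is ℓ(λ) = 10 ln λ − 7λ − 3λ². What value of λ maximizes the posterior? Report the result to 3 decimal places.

λ̂_MAP = 0.833

ℓ'(λ) = 10/λ − 7 − 6λ. Setting this to zero and multiplying by λ: 6λ² + 7λ − 10 = 0.
λ = (−7 + √(7² + 4·6·10)) / (2·6) = (−7 + √289) / 12 = (−7 + 17)/12 = 5/6.
ℓ''(λ) = −10/λ² − 6 < 0, confirming a maximum.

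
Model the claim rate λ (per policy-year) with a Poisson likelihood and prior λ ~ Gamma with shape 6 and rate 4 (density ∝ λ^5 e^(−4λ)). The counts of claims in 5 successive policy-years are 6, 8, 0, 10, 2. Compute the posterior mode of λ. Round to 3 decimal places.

Σxᵢ = 6+8+0+10+2 = 26, with n = 5.
Posterior ∝ λ^5e^(−4λ) · λ^26e^(−5λ) = λ^31e^(−9λ), i.e. Gamma(shape=32, rate=9).
The mode of a Gamma(a, b) with a ≥ 1 (shape–rate) is (a−1)/b = 31/9 ≈ 3.444.

λ̂_MAP = 3.444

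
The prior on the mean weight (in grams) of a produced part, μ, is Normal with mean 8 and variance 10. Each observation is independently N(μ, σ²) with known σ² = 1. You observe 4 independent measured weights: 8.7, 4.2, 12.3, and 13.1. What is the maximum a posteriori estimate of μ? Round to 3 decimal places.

μ̂_MAP = 9.537

n = 4; x̄ = (8.7 + 4.2 + 12.3 + 13.1)/4 = 38.3/4 = 9.575.
For a Normal prior and Normal likelihood with known variance, the posterior is Normal; its mode equals its mean, the precision-weighted average.
Prior precision 1/σ₀² = 1/10 = 0.1; data precision n/σ² = 4/1 = 4.
μ̂ = (0.1·8 + 4·9.575) / (0.1 + 4) = 39.1/4.1 = 391/41 ≈ 9.537.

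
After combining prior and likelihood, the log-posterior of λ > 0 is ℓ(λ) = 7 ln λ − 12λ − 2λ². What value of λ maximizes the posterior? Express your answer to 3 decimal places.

λ̂_MAP = 0.500

ℓ'(λ) = 7/λ − 12 − 4λ. Setting this to zero and multiplying by λ: 4λ² + 12λ − 7 = 0.
λ = (−12 + √(12² + 4·4·7)) / (2·4) = (−12 + √256) / 8 = (−12 + 16)/8 = 1/2.
ℓ''(λ) = −7/λ² − 4 < 0, confirming a maximum.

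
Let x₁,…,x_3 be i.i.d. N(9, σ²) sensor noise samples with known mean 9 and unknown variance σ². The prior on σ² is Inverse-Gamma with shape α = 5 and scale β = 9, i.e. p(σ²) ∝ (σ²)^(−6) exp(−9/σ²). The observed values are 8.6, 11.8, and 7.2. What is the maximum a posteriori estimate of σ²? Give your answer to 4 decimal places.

σ̂²_MAP = 1.9493

Sum of squared deviations about the known mean: SS = (8.6−9)² + (11.8−9)² + (7.2−9)² = 11.24.
The Normal likelihood contributes (σ²)^(−n/2) exp(−SS/(2σ²)), so the posterior is Inverse-Gamma(α + n/2, β + SS/2) = Inverse-Gamma(6.5, 14.62).
The mode of Inverse-Gamma(a, b) is b/(a+1) = 14.62/7.5 ≈ 1.9493.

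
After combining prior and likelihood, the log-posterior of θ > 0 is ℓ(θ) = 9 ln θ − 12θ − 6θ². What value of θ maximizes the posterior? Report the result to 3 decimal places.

θ̂_MAP = 0.500

ℓ'(θ) = 9/θ − 12 − 12θ. Setting this to zero and multiplying by θ: 12θ² + 12θ − 9 = 0.
θ = (−12 + √(12² + 4·12·9)) / (2·12) = (−12 + √576) / 24 = (−12 + 24)/24 = 1/2.
ℓ''(θ) = −9/θ² − 12 < 0, confirming a maximum.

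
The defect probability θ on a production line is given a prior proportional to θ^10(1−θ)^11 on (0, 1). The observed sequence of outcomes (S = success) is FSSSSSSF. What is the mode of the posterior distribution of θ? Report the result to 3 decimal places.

θ̂_MAP = 0.552

The prior density ∝ θ^10(1−θ)^11 is the kernel of Beta(11, 12).
Data: 6 successes in 8 trials (from the sequence). The binomial likelihood contributes θ^6(1−θ)^2, so the posterior is Beta(11+6, 12+2) = Beta(17, 14).
For Beta(a, b) with a, b > 1 the mode is (a−1)/(a+b−2) = 16/29 ≈ 0.552.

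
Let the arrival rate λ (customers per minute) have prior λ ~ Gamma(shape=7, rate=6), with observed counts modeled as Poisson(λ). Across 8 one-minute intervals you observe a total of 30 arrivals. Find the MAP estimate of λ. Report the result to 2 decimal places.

Σxᵢ = 30, n = 8.
Posterior ∝ λ^6e^(−6λ) · λ^30e^(−8λ) = λ^36e^(−14λ), i.e. Gamma(shape=37, rate=14).
The mode of a Gamma(a, b) with a ≥ 1 (shape–rate) is (a−1)/b = 36/14 ≈ 2.57.

λ̂_MAP = 2.57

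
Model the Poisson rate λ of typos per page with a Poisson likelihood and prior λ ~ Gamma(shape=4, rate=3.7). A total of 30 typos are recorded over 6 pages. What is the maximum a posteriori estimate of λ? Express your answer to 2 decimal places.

λ̂_MAP = 3.40

Σxᵢ = 30, n = 6.
Posterior ∝ λ^3e^(−3.7λ) · λ^30e^(−6λ) = λ^33e^(−9.7λ), i.e. Gamma(shape=34, rate=9.7).
The mode of a Gamma(a, b) with a ≥ 1 (shape–rate) is (a−1)/b = 33/9.7 ≈ 3.40.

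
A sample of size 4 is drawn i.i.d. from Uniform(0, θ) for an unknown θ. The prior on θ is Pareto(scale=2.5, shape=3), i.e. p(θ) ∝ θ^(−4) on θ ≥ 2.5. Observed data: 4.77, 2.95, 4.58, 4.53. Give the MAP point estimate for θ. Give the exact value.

θ̂_MAP = 4.77

The Uniform(0, θ) likelihood is θ^(−n) for θ ≥ max(xᵢ), zero otherwise. Here max(xᵢ) = 4.77.
Posterior ∝ θ^(−4) · θ^(−4) = θ^(−8) on θ ≥ max(2.5, 4.77) = 4.77.
This density is strictly decreasing in θ, so the posterior mode lies at the lower boundary of the support.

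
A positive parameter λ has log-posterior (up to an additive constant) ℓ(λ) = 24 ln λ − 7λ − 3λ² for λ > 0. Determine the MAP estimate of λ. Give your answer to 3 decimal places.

ℓ'(λ) = 24/λ − 7 − 6λ. Setting this to zero and multiplying by λ: 6λ² + 7λ − 24 = 0.
λ = (−7 + √(7² + 4·6·24)) / (2·6) = (−7 + √625) / 12 = (−7 + 25)/12 = 3/2.
ℓ''(λ) = −24/λ² − 6 < 0, confirming a maximum.

λ̂_MAP = 1.500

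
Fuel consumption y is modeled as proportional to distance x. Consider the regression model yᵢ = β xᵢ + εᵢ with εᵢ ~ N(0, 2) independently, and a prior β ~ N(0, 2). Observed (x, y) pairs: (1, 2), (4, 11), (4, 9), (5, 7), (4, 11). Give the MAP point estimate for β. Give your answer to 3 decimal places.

β̂_MAP = 2.147

log p(β | y) = −Σ(yᵢ − βxᵢ)²/(2·2) − β²/(2·2) + const.
Setting the derivative to zero: Σxᵢ(yᵢ − βxᵢ)/2 − β/2 = 0, so β = Σxᵢyᵢ / (Σxᵢ² + σ²/τ²).
Σxᵢyᵢ = 1·2 + 4·11 + 4·9 + 5·7 + 4·11 = 161; Σxᵢ² = 74; σ²/τ² = 1.
β̂_MAP = 161 / (74 + 1) = 161/75 ≈ 2.147.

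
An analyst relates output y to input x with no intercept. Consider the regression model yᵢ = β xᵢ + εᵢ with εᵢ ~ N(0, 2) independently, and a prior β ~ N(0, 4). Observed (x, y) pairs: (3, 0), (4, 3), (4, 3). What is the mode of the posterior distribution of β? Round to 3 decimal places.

β̂_MAP = 0.578

log p(β | y) = −Σ(yᵢ − βxᵢ)²/(2·2) − β²/(2·4) + const.
Setting the derivative to zero: Σxᵢ(yᵢ − βxᵢ)/2 − β/4 = 0, so β = Σxᵢyᵢ / (Σxᵢ² + σ²/τ²).
Σxᵢyᵢ = 3·0 + 4·3 + 4·3 = 24; Σxᵢ² = 41; σ²/τ² = 0.5.
β̂_MAP = 24 / (41 + 0.5) = 24/41.5 ≈ 0.578.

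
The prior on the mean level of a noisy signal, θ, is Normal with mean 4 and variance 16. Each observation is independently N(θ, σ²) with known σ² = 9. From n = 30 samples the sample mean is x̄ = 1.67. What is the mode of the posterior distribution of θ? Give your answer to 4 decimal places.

n = 30, x̄ = 1.67.
For a Normal prior and Normal likelihood with known variance, the posterior is Normal; its mode equals its mean, the precision-weighted average.
Prior precision 1/σ₀² = 1/16 = 0.0625; data precision n/σ² = 30/9 = 10/3.
θ̂ = (0.0625·4 + (10/3)·1.67) / (0.0625 + 10/3) = (349/60)/(163/48) = 1396/815 ≈ 1.7129.

θ̂_MAP = 1.7129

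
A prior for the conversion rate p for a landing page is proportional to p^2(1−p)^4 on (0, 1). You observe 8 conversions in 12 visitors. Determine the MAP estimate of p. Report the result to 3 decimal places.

The prior density ∝ p^2(1−p)^4 is the kernel of Beta(3, 5).
Data: 8 successes in 12 trials. The binomial likelihood contributes p^8(1−p)^4, so the posterior is Beta(3+8, 5+4) = Beta(11, 9).
For Beta(a, b) with a, b > 1 the mode is (a−1)/(a+b−2) = 10/18 ≈ 0.556.

p̂_MAP = 0.556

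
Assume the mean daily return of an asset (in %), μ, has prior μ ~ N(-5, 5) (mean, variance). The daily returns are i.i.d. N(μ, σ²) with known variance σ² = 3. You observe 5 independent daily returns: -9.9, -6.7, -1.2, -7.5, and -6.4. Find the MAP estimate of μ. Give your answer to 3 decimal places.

μ̂_MAP = -6.196

n = 5; x̄ = ((-9.9) + (-6.7) + (-1.2) + (-7.5) + (-6.4))/5 = -31.7/5 = -6.34.
For a Normal prior and Normal likelihood with known variance, the posterior is Normal; its mode equals its mean, the precision-weighted average.
Prior precision 1/σ₀² = 1/5 = 0.2; data precision n/σ² = 5/3.
μ̂ = (0.2·(-5) + (5/3)·(-6.34)) / (0.2 + 5/3) = (-347/30)/(28/15) = -347/56 ≈ -6.196.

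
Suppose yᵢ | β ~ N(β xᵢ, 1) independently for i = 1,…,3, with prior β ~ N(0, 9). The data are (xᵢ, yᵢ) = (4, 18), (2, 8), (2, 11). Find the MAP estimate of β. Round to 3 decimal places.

log p(β | y) = −Σ(yᵢ − βxᵢ)²/(2·1) − β²/(2·9) + const.
Setting the derivative to zero: Σxᵢ(yᵢ − βxᵢ)/1 − β/9 = 0, so β = Σxᵢyᵢ / (Σxᵢ² + σ²/τ²).
Σxᵢyᵢ = 4·18 + 2·8 + 2·11 = 110; Σxᵢ² = 24; σ²/τ² = 1/9.
β̂_MAP = 110 / (24 + 1/9) = 110/(217/9) = 990/217 ≈ 4.562.

β̂_MAP = 4.562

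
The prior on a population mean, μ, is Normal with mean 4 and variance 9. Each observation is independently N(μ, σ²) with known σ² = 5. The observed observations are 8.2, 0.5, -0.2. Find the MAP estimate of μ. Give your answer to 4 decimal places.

μ̂_MAP = 3.0156

n = 3; x̄ = (8.2 + 0.5 + (-0.2))/3 = 8.5/3 = 17/6 ≈ 2.8333.
For a Normal prior and Normal likelihood with known variance, the posterior is Normal; its mode equals its mean, the precision-weighted average.
Prior precision 1/σ₀² = 1/9; data precision n/σ² = 3/5 = 0.6.
μ̂ = ((1/9)·4 + 0.6·(17/6)) / (1/9 + 0.6) = (193/90)/(32/45) = 3.015625 ≈ 3.0156.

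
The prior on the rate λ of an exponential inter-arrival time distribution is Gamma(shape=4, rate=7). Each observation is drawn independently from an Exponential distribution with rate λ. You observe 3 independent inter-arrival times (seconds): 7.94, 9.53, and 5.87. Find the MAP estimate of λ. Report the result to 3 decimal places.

The Exponential(rate=λ) likelihood is ∝ λ^n e^(−λΣtᵢ). Here n = 3 and Σtᵢ = 7.94 + 9.53 + 5.87 = 23.34.
Posterior ∝ λ^3e^(−7λ) · λ^3e^(−23.34λ) = λ^6e^(−30.34λ), i.e. Gamma(7, 30.34).
Mode = (a−1)/b = 6/30.34 ≈ 0.198.

λ̂_MAP = 0.198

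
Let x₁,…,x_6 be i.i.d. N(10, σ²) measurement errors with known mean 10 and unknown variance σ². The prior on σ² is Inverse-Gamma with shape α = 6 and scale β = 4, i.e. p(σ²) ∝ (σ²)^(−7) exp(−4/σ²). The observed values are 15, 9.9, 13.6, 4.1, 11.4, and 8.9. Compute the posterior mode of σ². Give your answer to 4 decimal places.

Sum of squared deviations about the known mean: SS = (15−10)² + (9.9−10)² + (13.6−10)² + (4.1−10)² + (11.4−10)² + (8.9−10)² = 75.95.
The Normal likelihood contributes (σ²)^(−n/2) exp(−SS/(2σ²)), so the posterior is Inverse-Gamma(α + n/2, β + SS/2) = Inverse-Gamma(9, 41.975).
The mode of Inverse-Gamma(a, b) is b/(a+1) = 41.975/10 ≈ 4.1975.

σ̂²_MAP = 4.1975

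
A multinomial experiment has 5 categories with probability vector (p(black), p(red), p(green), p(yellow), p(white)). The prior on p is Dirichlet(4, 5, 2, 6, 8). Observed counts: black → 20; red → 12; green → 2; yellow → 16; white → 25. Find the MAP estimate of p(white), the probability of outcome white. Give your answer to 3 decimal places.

MAP estimate of p(white) = 0.337

The posterior is Dirichlet(αᵢ + nᵢ) = Dirichlet(24, 17, 4, 22, 33).
For a Dirichlet(a₁,…,a_K) with all aᵢ > 1, the mode has j-th component (aⱼ − 1)/(Σaᵢ − K).
Here Σaᵢ = 100 and K = 5, so p(white) = (33 − 1)/(100 − 5) = 32/95 ≈ 0.337.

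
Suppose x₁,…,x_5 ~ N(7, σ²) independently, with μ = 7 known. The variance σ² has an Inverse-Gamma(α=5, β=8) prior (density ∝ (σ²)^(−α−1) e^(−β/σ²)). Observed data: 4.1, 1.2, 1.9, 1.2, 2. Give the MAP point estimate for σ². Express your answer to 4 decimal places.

σ̂²_MAP = 8.3941

Sum of squared deviations about the known mean: SS = (4.1−7)² + (1.2−7)² + (1.9−7)² + (1.2−7)² + (2−7)² = 126.7.
The Normal likelihood contributes (σ²)^(−n/2) exp(−SS/(2σ²)), so the posterior is Inverse-Gamma(α + n/2, β + SS/2) = Inverse-Gamma(7.5, 71.35).
The mode of Inverse-Gamma(a, b) is b/(a+1) = 71.35/8.5 ≈ 8.3941.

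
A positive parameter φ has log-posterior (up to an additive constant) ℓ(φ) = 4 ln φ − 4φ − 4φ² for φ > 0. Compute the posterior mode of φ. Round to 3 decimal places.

ℓ'(φ) = 4/φ − 4 − 8φ. Setting this to zero and multiplying by φ: 8φ² + 4φ − 4 = 0.
φ = (−4 + √(4² + 4·8·4)) / (2·8) = (−4 + √144) / 16 = (−4 + 12)/16 = 1/2.
ℓ''(φ) = −4/φ² − 8 < 0, confirming a maximum.

φ̂_MAP = 0.500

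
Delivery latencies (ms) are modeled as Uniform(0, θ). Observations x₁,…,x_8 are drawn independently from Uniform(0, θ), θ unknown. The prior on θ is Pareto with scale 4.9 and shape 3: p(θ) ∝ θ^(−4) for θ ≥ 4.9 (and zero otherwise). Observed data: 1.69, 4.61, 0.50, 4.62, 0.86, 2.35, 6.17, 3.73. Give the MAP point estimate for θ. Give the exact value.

θ̂_MAP = 6.17

The Uniform(0, θ) likelihood is θ^(−n) for θ ≥ max(xᵢ), zero otherwise. Here max(xᵢ) = 6.17.
Posterior ∝ θ^(−4) · θ^(−8) = θ^(−12) on θ ≥ max(4.9, 6.17) = 6.17.
This density is strictly decreasing in θ, so the posterior mode lies at the lower boundary of the support.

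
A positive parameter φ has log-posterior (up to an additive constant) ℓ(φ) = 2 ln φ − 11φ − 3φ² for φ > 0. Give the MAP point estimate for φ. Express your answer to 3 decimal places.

ℓ'(φ) = 2/φ − 11 − 6φ. Setting this to zero and multiplying by φ: 6φ² + 11φ − 2 = 0.
φ = (−11 + √(11² + 4·6·2)) / (2·6) = (−11 + √169) / 12 = (−11 + 13)/12 = 1/6.
ℓ''(φ) = −2/φ² − 6 < 0, confirming a maximum.

φ̂_MAP = 0.167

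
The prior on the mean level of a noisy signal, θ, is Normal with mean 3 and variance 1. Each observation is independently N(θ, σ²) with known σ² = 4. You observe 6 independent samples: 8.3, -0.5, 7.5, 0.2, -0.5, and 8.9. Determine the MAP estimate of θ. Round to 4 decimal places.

θ̂_MAP = 3.5900

n = 6; x̄ = (8.3 + (-0.5) + 7.5 + 0.2 + (-0.5) + 8.9)/6 = 23.9/6 = 239/60 ≈ 3.9833.
For a Normal prior and Normal likelihood with known variance, the posterior is Normal; its mode equals its mean, the precision-weighted average.
Prior precision 1/σ₀² = 1/1 = 1; data precision n/σ² = 6/4 = 1.5.
θ̂ = (1·3 + 1.5·(239/60)) / (1 + 1.5) = 8.975/2.5 = 3.5900.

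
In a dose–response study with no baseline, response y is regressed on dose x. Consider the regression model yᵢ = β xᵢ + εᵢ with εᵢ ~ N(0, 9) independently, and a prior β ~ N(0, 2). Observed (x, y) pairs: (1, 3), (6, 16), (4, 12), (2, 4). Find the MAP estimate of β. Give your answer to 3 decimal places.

log p(β | y) = −Σ(yᵢ − βxᵢ)²/(2·9) − β²/(2·2) + const.
Setting the derivative to zero: Σxᵢ(yᵢ − βxᵢ)/9 − β/2 = 0, so β = Σxᵢyᵢ / (Σxᵢ² + σ²/τ²).
Σxᵢyᵢ = 1·3 + 6·16 + 4·12 + 2·4 = 155; Σxᵢ² = 57; σ²/τ² = 4.5.
β̂_MAP = 155 / (57 + 4.5) = 155/61.5 ≈ 2.520.

β̂_MAP = 2.520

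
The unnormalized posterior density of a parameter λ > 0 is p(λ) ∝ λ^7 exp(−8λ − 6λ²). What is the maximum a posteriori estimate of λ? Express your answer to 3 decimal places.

ℓ'(λ) = 7/λ − 8 − 12λ. Setting this to zero and multiplying by λ: 12λ² + 8λ − 7 = 0.
λ = (−8 + √(8² + 4·12·7)) / (2·12) = (−8 + √400) / 24 = (−8 + 20)/24 = 1/2.
ℓ''(λ) = −7/λ² − 12 < 0, confirming a maximum.

λ̂_MAP = 0.500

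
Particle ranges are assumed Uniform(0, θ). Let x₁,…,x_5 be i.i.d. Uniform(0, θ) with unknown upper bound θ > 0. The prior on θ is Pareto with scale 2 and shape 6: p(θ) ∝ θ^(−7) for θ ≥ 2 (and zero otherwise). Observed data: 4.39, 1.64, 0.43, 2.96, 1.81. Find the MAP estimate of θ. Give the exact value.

θ̂_MAP = 4.39

The Uniform(0, θ) likelihood is θ^(−n) for θ ≥ max(xᵢ), zero otherwise. Here max(xᵢ) = 4.39.
Posterior ∝ θ^(−7) · θ^(−5) = θ^(−12) on θ ≥ max(2, 4.39) = 4.39.
This density is strictly decreasing in θ, so the posterior mode lies at the lower boundary of the support.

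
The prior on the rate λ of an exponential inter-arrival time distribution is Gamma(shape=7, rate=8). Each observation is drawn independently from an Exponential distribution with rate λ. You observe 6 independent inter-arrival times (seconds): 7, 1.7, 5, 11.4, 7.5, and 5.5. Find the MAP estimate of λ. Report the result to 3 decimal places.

λ̂_MAP = 0.260

The Exponential(rate=λ) likelihood is ∝ λ^n e^(−λΣtᵢ). Here n = 6 and Σtᵢ = 7 + 1.7 + 5 + 11.4 + 7.5 + 5.5 = 38.1.
Posterior ∝ λ^6e^(−8λ) · λ^6e^(−38.1λ) = λ^12e^(−46.1λ), i.e. Gamma(13, 46.1).
Mode = (a−1)/b = 12/46.1 ≈ 0.260.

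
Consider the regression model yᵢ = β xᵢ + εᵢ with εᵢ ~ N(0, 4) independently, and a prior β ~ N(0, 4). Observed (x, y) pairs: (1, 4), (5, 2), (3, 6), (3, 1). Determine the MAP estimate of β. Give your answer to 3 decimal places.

β̂_MAP = 0.778

log p(β | y) = −Σ(yᵢ − βxᵢ)²/(2·4) − β²/(2·4) + const.
Setting the derivative to zero: Σxᵢ(yᵢ − βxᵢ)/4 − β/4 = 0, so β = Σxᵢyᵢ / (Σxᵢ² + σ²/τ²).
Σxᵢyᵢ = 1·4 + 5·2 + 3·6 + 3·1 = 35; Σxᵢ² = 44; σ²/τ² = 1.
β̂_MAP = 35 / (44 + 1) = 35/45 ≈ 0.778.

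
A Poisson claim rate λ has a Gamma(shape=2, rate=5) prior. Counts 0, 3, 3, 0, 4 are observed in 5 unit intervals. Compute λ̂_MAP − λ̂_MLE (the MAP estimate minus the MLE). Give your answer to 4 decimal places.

Σxᵢ = 10. Posterior is Gamma(12, 10); MAP = (12−1)/10 = 11/10 ≈ 1.10000.
MLE = x̄ = 10/5 ≈ 2.00000.
Difference = 11/10 − 10/5 = -9/10 ≈ -0.9000.

MAP − MLE = -0.9000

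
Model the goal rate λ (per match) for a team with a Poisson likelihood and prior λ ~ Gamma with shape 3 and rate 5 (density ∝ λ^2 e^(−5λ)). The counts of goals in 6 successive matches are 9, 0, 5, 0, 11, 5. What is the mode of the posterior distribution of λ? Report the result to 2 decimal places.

λ̂_MAP = 2.91

Σxᵢ = 9+0+5+0+11+5 = 30, with n = 6.
Posterior ∝ λ^2e^(−5λ) · λ^30e^(−6λ) = λ^32e^(−11λ), i.e. Gamma(shape=33, rate=11).
The mode of a Gamma(a, b) with a ≥ 1 (shape–rate) is (a−1)/b = 32/11 ≈ 2.91.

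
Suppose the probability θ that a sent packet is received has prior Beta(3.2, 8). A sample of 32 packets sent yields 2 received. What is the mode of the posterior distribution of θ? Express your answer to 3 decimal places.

Prior: Beta(3.2, 8).
Data: 2 successes in 32 trials. The binomial likelihood contributes θ^2(1−θ)^30, so the posterior is Beta(3.2+2, 8+30) = Beta(5.2, 38).
For Beta(a, b) with a, b > 1 the mode is (a−1)/(a+b−2) = 4.2/41.2 ≈ 0.102.

θ̂_MAP = 0.102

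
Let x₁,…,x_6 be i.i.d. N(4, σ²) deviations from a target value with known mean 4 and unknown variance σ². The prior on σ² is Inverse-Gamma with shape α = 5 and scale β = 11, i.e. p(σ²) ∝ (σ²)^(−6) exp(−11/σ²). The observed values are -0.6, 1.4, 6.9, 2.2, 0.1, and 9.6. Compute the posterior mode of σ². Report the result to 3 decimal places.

Sum of squared deviations about the known mean: SS = (-0.6−4)² + (1.4−4)² + (6.9−4)² + (2.2−4)² + (0.1−4)² + (9.6−4)² = 86.14.
The Normal likelihood contributes (σ²)^(−n/2) exp(−SS/(2σ²)), so the posterior is Inverse-Gamma(α + n/2, β + SS/2) = Inverse-Gamma(8, 54.07).
The mode of Inverse-Gamma(a, b) is b/(a+1) = 54.07/9 ≈ 6.008.

σ̂²_MAP = 6.008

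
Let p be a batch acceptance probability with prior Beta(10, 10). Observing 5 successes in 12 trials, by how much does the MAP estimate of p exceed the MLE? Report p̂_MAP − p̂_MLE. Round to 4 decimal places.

MAP − MLE = 0.0500

Posterior is Beta(15, 17); MAP = (15−1)/(32−2) = 14/30 ≈ 0.46667.
MLE ignores the prior: p̂_MLE = k/n = 5/12 ≈ 0.41667.
Difference = 14/30 − 5/12 = 1/20 ≈ 0.0500.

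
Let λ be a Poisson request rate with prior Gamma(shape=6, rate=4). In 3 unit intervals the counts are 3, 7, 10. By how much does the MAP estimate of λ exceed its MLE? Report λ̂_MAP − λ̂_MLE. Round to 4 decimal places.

Σxᵢ = 20. Posterior is Gamma(26, 7); MAP = (26−1)/7 = 25/7 ≈ 3.57143.
MLE = x̄ = 20/3 ≈ 6.66667.
Difference = 25/7 − 20/3 = -65/21 ≈ -3.0952.

MAP − MLE = -3.0952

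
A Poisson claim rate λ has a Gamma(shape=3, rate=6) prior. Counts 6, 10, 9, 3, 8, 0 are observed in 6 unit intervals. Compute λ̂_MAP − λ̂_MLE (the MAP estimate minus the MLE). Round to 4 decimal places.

Σxᵢ = 36. Posterior is Gamma(39, 12); MAP = (39−1)/12 = 38/12 ≈ 3.16667.
MLE = x̄ = 36/6 ≈ 6.00000.
Difference = 38/12 − 36/6 = -17/6 ≈ -2.8333.

MAP − MLE = -2.8333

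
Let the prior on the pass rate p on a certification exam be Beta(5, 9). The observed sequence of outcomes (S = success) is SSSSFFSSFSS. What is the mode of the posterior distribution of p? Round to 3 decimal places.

p̂_MAP = 0.522

Prior: Beta(5, 9).
Data: 8 successes in 11 trials (from the sequence). The binomial likelihood contributes p^8(1−p)^3, so the posterior is Beta(5+8, 9+3) = Beta(13, 12).
For Beta(a, b) with a, b > 1 the mode is (a−1)/(a+b−2) = 12/23 ≈ 0.522.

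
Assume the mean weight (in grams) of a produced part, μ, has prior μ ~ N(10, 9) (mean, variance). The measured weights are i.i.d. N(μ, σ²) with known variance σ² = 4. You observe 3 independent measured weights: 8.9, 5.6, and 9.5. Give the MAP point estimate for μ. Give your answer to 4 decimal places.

n = 3; x̄ = (8.9 + 5.6 + 9.5)/3 = 24/3 = 8.
For a Normal prior and Normal likelihood with known variance, the posterior is Normal; its mode equals its mean, the precision-weighted average.
Prior precision 1/σ₀² = 1/9; data precision n/σ² = 3/4 = 0.75.
μ̂ = ((1/9)·10 + 0.75·8) / (1/9 + 0.75) = (64/9)/(31/36) = 256/31 ≈ 8.2581.

μ̂_MAP = 8.2581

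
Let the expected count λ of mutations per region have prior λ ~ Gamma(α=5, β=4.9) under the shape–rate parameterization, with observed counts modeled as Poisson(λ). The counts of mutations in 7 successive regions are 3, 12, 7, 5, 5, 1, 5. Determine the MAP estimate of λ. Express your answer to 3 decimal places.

Σxᵢ = 3+12+7+5+5+1+5 = 38, with n = 7.
Posterior ∝ λ^4e^(−4.9λ) · λ^38e^(−7λ) = λ^42e^(−11.9λ), i.e. Gamma(shape=43, rate=11.9).
The mode of a Gamma(a, b) with a ≥ 1 (shape–rate) is (a−1)/b = 42/11.9 ≈ 3.529.

λ̂_MAP = 3.529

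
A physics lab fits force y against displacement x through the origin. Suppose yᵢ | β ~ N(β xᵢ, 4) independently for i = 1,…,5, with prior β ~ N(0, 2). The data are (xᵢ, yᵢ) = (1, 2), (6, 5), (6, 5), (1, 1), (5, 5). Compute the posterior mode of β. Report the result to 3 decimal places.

log p(β | y) = −Σ(yᵢ − βxᵢ)²/(2·4) − β²/(2·2) + const.
Setting the derivative to zero: Σxᵢ(yᵢ − βxᵢ)/4 − β/2 = 0, so β = Σxᵢyᵢ / (Σxᵢ² + σ²/τ²).
Σxᵢyᵢ = 1·2 + 6·5 + 6·5 + 1·1 + 5·5 = 88; Σxᵢ² = 99; σ²/τ² = 2.
β̂_MAP = 88 / (99 + 2) = 88/101 ≈ 0.871.

β̂_MAP = 0.871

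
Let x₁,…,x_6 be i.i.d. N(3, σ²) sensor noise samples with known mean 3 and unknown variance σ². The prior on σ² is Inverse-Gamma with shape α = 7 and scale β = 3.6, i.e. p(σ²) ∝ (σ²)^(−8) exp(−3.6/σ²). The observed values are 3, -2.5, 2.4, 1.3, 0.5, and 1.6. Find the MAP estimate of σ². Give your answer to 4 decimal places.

Sum of squared deviations about the known mean: SS = (3−3)² + (-2.5−3)² + (2.4−3)² + (1.3−3)² + (0.5−3)² + (1.6−3)² = 41.71.
The Normal likelihood contributes (σ²)^(−n/2) exp(−SS/(2σ²)), so the posterior is Inverse-Gamma(α + n/2, β + SS/2) = Inverse-Gamma(10, 24.455).
The mode of Inverse-Gamma(a, b) is b/(a+1) = 24.455/11 ≈ 2.2232.

σ̂²_MAP = 2.2232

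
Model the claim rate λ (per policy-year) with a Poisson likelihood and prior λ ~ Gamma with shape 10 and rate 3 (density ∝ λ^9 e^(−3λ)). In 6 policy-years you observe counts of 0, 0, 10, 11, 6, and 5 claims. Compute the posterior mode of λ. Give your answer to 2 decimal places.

λ̂_MAP = 4.56

Σxᵢ = 0+0+10+11+6+5 = 32, with n = 6.
Posterior ∝ λ^9e^(−3λ) · λ^32e^(−6λ) = λ^41e^(−9λ), i.e. Gamma(shape=42, rate=9).
The mode of a Gamma(a, b) with a ≥ 1 (shape–rate) is (a−1)/b = 41/9 ≈ 4.56.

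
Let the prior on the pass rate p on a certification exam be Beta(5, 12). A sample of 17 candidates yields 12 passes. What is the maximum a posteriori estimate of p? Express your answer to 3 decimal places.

Prior: Beta(5, 12).
Data: 12 successes in 17 trials. The binomial likelihood contributes p^12(1−p)^5, so the posterior is Beta(5+12, 12+5) = Beta(17, 17).
For Beta(a, b) with a, b > 1 the mode is (a−1)/(a+b−2) = 16/32 ≈ 0.500.

p̂_MAP = 0.500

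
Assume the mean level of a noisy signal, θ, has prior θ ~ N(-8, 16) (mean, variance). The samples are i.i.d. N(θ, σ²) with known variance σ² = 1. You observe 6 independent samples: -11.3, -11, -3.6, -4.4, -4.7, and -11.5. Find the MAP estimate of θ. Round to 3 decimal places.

n = 6; x̄ = ((-11.3) + (-11) + (-3.6) + (-4.4) + (-4.7) + (-11.5))/6 = -46.5/6 = -7.75.
For a Normal prior and Normal likelihood with known variance, the posterior is Normal; its mode equals its mean, the precision-weighted average.
Prior precision 1/σ₀² = 1/16 = 0.0625; data precision n/σ² = 6/1 = 6.
θ̂ = (0.0625·(-8) + 6·(-7.75)) / (0.0625 + 6) = (-47)/6.0625 = -752/97 ≈ -7.753.

θ̂_MAP = -7.753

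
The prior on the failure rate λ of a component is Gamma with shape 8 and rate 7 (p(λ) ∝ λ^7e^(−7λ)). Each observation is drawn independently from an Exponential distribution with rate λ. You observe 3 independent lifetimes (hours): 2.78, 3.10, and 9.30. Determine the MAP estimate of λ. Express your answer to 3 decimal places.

The Exponential(rate=λ) likelihood is ∝ λ^n e^(−λΣtᵢ). Here n = 3 and Σtᵢ = 2.78 + 3.10 + 9.30 = 15.18.
Posterior ∝ λ^7e^(−7λ) · λ^3e^(−15.18λ) = λ^10e^(−22.18λ), i.e. Gamma(11, 22.18).
Mode = (a−1)/b = 10/22.18 ≈ 0.451.

λ̂_MAP = 0.451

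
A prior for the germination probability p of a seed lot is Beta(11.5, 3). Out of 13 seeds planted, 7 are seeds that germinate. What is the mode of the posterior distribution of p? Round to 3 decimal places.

Prior: Beta(11.5, 3).
Data: 7 successes in 13 trials. The binomial likelihood contributes p^7(1−p)^6, so the posterior is Beta(11.5+7, 3+6) = Beta(18.5, 9).
For Beta(a, b) with a, b > 1 the mode is (a−1)/(a+b−2) = 17.5/25.5 ≈ 0.686.

p̂_MAP = 0.686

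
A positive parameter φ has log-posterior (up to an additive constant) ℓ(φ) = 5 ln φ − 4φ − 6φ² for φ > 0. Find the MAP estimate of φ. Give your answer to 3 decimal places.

φ̂_MAP = 0.500

ℓ'(φ) = 5/φ − 4 − 12φ. Setting this to zero and multiplying by φ: 12φ² + 4φ − 5 = 0.
φ = (−4 + √(4² + 4·12·5)) / (2·12) = (−4 + √256) / 24 = (−4 + 16)/24 = 1/2.
ℓ''(φ) = −5/φ² − 12 < 0, confirming a maximum.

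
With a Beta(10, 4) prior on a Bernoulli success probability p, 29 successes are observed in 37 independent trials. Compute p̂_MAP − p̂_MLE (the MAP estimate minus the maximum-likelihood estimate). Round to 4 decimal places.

MAP − MLE = -0.0083

Posterior is Beta(39, 12); MAP = (39−1)/(51−2) = 38/49 ≈ 0.77551.
MLE ignores the prior: p̂_MLE = k/n = 29/37 ≈ 0.78378.
Difference = 38/49 − 29/37 = -15/1813 ≈ -0.0083.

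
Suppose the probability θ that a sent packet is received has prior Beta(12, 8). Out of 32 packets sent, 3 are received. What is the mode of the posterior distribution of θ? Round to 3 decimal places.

Prior: Beta(12, 8).
Data: 3 successes in 32 trials. The binomial likelihood contributes θ^3(1−θ)^29, so the posterior is Beta(12+3, 8+29) = Beta(15, 37).
For Beta(a, b) with a, b > 1 the mode is (a−1)/(a+b−2) = 14/50 ≈ 0.280.

θ̂_MAP = 0.280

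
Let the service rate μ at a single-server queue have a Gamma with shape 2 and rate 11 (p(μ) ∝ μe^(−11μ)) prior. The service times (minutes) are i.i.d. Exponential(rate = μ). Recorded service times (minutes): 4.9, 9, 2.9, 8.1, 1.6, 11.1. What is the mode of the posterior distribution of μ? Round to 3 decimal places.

μ̂_MAP = 0.144

The Exponential(rate=μ) likelihood is ∝ μ^n e^(−μΣtᵢ). Here n = 6 and Σtᵢ = 4.9 + 9 + 2.9 + 8.1 + 1.6 + 11.1 = 37.6.
Posterior ∝ μe^(−11μ) · μ^6e^(−37.6μ) = μ^7e^(−48.6μ), i.e. Gamma(8, 48.6).
Mode = (a−1)/b = 7/48.6 ≈ 0.144.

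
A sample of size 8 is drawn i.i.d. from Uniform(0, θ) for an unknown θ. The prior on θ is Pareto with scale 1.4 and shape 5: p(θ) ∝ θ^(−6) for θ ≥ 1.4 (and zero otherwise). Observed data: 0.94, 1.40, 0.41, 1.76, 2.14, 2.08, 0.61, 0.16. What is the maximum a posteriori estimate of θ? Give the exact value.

θ̂_MAP = 2.14

The Uniform(0, θ) likelihood is θ^(−n) for θ ≥ max(xᵢ), zero otherwise. Here max(xᵢ) = 2.14.
Posterior ∝ θ^(−6) · θ^(−8) = θ^(−14) on θ ≥ max(1.4, 2.14) = 2.14.
This density is strictly decreasing in θ, so the posterior mode lies at the lower boundary of the support.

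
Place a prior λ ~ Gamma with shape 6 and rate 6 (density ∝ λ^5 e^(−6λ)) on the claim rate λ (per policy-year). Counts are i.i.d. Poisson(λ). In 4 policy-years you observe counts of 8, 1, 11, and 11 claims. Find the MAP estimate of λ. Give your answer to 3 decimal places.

Σxᵢ = 8+1+11+11 = 31, with n = 4.
Posterior ∝ λ^5e^(−6λ) · λ^31e^(−4λ) = λ^36e^(−10λ), i.e. Gamma(shape=37, rate=10).
The mode of a Gamma(a, b) with a ≥ 1 (shape–rate) is (a−1)/b = 36/10 ≈ 3.600.

λ̂_MAP = 3.600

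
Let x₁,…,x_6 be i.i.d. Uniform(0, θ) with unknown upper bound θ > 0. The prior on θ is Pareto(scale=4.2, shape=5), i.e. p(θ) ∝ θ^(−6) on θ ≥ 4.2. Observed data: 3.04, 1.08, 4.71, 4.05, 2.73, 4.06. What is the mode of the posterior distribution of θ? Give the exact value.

θ̂_MAP = 4.71

The Uniform(0, θ) likelihood is θ^(−n) for θ ≥ max(xᵢ), zero otherwise. Here max(xᵢ) = 4.71.
Posterior ∝ θ^(−6) · θ^(−6) = θ^(−12) on θ ≥ max(4.2, 4.71) = 4.71.
This density is strictly decreasing in θ, so the posterior mode lies at the lower boundary of the support.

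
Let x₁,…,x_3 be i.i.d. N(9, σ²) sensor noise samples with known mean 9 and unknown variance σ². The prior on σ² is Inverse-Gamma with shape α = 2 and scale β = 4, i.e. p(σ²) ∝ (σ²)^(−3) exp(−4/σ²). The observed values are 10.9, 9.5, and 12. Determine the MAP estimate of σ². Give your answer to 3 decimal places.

Sum of squared deviations about the known mean: SS = (10.9−9)² + (9.5−9)² + (12−9)² = 12.86.
The Normal likelihood contributes (σ²)^(−n/2) exp(−SS/(2σ²)), so the posterior is Inverse-Gamma(α + n/2, β + SS/2) = Inverse-Gamma(3.5, 10.43).
The mode of Inverse-Gamma(a, b) is b/(a+1) = 10.43/4.5 ≈ 2.318.

σ̂²_MAP = 2.318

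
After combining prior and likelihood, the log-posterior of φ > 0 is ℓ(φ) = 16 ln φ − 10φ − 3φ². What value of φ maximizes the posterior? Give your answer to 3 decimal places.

ℓ'(φ) = 16/φ − 10 − 6φ. Setting this to zero and multiplying by φ: 6φ² + 10φ − 16 = 0.
φ = (−10 + √(10² + 4·6·16)) / (2·6) = (−10 + √484) / 12 = (−10 + 22)/12 = 1.
ℓ''(φ) = −16/φ² − 6 < 0, confirming a maximum.

φ̂_MAP = 1.000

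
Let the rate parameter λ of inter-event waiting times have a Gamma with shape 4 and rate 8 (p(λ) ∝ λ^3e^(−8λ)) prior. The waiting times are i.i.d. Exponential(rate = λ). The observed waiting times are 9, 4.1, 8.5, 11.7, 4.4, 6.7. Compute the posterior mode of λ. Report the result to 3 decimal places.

The Exponential(rate=λ) likelihood is ∝ λ^n e^(−λΣtᵢ). Here n = 6 and Σtᵢ = 9 + 4.1 + 8.5 + 11.7 + 4.4 + 6.7 = 44.4.
Posterior ∝ λ^3e^(−8λ) · λ^6e^(−44.4λ) = λ^9e^(−52.4λ), i.e. Gamma(10, 52.4).
Mode = (a−1)/b = 9/52.4 ≈ 0.172.

λ̂_MAP = 0.172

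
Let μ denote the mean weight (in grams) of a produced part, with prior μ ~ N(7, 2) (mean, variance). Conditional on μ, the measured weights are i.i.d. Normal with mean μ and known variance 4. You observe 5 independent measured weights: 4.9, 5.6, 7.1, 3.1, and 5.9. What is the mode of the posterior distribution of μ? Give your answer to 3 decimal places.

μ̂_MAP = 5.800

n = 5; x̄ = (4.9 + 5.6 + 7.1 + 3.1 + 5.9)/5 = 26.6/5 = 5.32.
For a Normal prior and Normal likelihood with known variance, the posterior is Normal; its mode equals its mean, the precision-weighted average.
Prior precision 1/σ₀² = 1/2 = 0.5; data precision n/σ² = 5/4 = 1.25.
μ̂ = (0.5·7 + 1.25·5.32) / (0.5 + 1.25) = 10.15/1.75 = 5.800.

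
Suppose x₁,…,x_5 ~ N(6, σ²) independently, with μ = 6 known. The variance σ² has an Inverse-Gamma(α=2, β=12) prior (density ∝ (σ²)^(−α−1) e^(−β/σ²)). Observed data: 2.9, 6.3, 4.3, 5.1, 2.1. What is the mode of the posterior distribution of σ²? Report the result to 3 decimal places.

σ̂²_MAP = 4.783

Sum of squared deviations about the known mean: SS = (2.9−6)² + (6.3−6)² + (4.3−6)² + (5.1−6)² + (2.1−6)² = 28.61.
The Normal likelihood contributes (σ²)^(−n/2) exp(−SS/(2σ²)), so the posterior is Inverse-Gamma(α + n/2, β + SS/2) = Inverse-Gamma(4.5, 26.305).
The mode of Inverse-Gamma(a, b) is b/(a+1) = 26.305/5.5 ≈ 4.783.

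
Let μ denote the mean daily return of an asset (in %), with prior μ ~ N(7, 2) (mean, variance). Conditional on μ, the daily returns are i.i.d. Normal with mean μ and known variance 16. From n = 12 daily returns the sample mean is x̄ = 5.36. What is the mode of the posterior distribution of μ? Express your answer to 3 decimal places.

n = 12, x̄ = 5.36.
For a Normal prior and Normal likelihood with known variance, the posterior is Normal; its mode equals its mean, the precision-weighted average.
Prior precision 1/σ₀² = 1/2 = 0.5; data precision n/σ² = 12/16 = 0.75.
μ̂ = (0.5·7 + 0.75·5.36) / (0.5 + 0.75) = 7.52/1.25 = 6.016.

μ̂_MAP = 6.016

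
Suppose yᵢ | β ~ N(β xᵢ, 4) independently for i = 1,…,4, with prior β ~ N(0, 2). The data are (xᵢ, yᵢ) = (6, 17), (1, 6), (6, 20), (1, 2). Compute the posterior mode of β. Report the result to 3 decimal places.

β̂_MAP = 3.026

log p(β | y) = −Σ(yᵢ − βxᵢ)²/(2·4) − β²/(2·2) + const.
Setting the derivative to zero: Σxᵢ(yᵢ − βxᵢ)/4 − β/2 = 0, so β = Σxᵢyᵢ / (Σxᵢ² + σ²/τ²).
Σxᵢyᵢ = 6·17 + 1·6 + 6·20 + 1·2 = 230; Σxᵢ² = 74; σ²/τ² = 2.
β̂_MAP = 230 / (74 + 2) = 230/76 ≈ 3.026.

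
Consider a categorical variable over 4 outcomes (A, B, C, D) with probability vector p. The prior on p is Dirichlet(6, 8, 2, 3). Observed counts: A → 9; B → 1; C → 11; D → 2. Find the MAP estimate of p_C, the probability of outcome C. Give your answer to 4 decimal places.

The posterior is Dirichlet(αᵢ + nᵢ) = Dirichlet(15, 9, 13, 5).
For a Dirichlet(a₁,…,a_K) with all aᵢ > 1, the mode has j-th component (aⱼ − 1)/(Σaᵢ − K).
Here Σaᵢ = 42 and K = 4, so p_C = (13 − 1)/(42 − 4) = 12/38 ≈ 0.3158.

MAP estimate of p_C = 0.3158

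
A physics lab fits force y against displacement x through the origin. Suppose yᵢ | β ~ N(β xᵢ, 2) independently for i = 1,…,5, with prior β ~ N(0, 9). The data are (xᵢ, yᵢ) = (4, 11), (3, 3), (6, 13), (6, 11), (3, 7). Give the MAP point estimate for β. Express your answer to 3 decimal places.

log p(β | y) = −Σ(yᵢ − βxᵢ)²/(2·2) − β²/(2·9) + const.
Setting the derivative to zero: Σxᵢ(yᵢ − βxᵢ)/2 − β/9 = 0, so β = Σxᵢyᵢ / (Σxᵢ² + σ²/τ²).
Σxᵢyᵢ = 4·11 + 3·3 + 6·13 + 6·11 + 3·7 = 218; Σxᵢ² = 106; σ²/τ² = 2/9.
β̂_MAP = 218 / (106 + 2/9) = 218/(956/9) = 981/478 ≈ 2.052.

β̂_MAP = 2.052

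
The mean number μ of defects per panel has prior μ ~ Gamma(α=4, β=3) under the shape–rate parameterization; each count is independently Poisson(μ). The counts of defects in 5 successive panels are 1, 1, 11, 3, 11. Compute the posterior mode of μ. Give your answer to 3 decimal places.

Σxᵢ = 1+1+11+3+11 = 27, with n = 5.
Posterior ∝ μ^3e^(−3μ) · μ^27e^(−5μ) = μ^30e^(−8μ), i.e. Gamma(shape=31, rate=8).
The mode of a Gamma(a, b) with a ≥ 1 (shape–rate) is (a−1)/b = 30/8 ≈ 3.750.

μ̂_MAP = 3.750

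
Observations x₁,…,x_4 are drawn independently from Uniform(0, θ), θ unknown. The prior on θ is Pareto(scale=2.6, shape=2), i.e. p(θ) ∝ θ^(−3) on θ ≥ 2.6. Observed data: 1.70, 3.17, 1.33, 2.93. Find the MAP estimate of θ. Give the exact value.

θ̂_MAP = 3.17

The Uniform(0, θ) likelihood is θ^(−n) for θ ≥ max(xᵢ), zero otherwise. Here max(xᵢ) = 3.17.
Posterior ∝ θ^(−3) · θ^(−4) = θ^(−7) on θ ≥ max(2.6, 3.17) = 3.17.
This density is strictly decreasing in θ, so the posterior mode lies at the lower boundary of the support.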